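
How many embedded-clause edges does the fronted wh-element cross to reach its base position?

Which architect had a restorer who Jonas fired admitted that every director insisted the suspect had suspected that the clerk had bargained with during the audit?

"which architect" is extracted from the PP object of "bargained".
Boundaries crossed, outermost first: [that], [Ø], [that] — 3 in total.

3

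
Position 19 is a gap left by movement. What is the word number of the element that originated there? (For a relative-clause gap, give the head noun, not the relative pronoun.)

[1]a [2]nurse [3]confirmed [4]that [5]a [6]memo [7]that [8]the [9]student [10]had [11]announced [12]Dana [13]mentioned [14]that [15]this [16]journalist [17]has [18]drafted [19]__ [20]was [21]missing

6

The gap at 19 is the object of "drafted", inside a relative clause.
The relative pronoun is "that" (word 7); it is bound by the head noun immediately before it.
Its filler is the head noun "memo", at word 6.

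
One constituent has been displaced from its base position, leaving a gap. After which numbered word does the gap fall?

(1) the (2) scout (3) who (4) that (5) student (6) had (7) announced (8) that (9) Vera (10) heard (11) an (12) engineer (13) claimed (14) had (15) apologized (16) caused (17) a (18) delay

The displaced element is "the scout" (word 2).
It is linked across 3 clause boundaries (that → Ø → Ø).
It functions as the subject of "apologized", so the gap sits immediately after word 13 ("claimed").
Base order: That student had announced that Vera heard an engineer claimed that the scout had apologized.

13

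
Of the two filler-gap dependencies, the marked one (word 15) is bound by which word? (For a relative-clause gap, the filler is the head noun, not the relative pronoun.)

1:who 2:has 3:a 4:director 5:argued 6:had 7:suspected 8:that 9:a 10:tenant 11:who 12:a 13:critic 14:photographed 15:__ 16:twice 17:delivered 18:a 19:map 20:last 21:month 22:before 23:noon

The marked gap is inside the relative clause, the direct object of "photographed".
Its filler is the head noun "tenant" (via "who"), at word 10.
(The other dependency links word 1 to a gap after word 5.)

10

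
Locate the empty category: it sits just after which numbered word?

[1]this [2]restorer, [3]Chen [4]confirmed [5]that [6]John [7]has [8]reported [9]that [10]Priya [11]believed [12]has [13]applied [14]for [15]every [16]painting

11

The displaced element is "this restorer" (word 2).
It is linked across 3 clause boundaries (that → that → Ø).
It functions as the subject of "applied", so the gap sits immediately after word 11 ("believed").
Base order: Chen confirmed that John has reported that Priya believed that this restorer has applied for every painting.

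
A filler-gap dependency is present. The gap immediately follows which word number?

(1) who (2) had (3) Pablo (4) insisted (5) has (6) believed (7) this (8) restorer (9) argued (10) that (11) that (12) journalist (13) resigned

The displaced element is "who" (word 1).
It is linked across 1 clause boundary (Ø).
It functions as the subject of "believed", so the gap sits immediately after word 4 ("insisted").
Base order: Pablo had insisted that who has believed this restorer argued that that journalist resigned.

4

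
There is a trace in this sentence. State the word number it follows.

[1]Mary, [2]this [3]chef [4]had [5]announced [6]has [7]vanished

5

The displaced element is "Mary" (word 1).
It is linked across 1 clause boundary (Ø).
It functions as the subject of "vanished", so the gap sits immediately after word 5 ("announced").
Base order: This chef had announced that Mary has vanished.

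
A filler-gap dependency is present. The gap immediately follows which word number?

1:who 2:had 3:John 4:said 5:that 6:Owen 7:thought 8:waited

The displaced element is "who" (word 1).
It is linked across 2 clause boundaries (that → Ø).
It functions as the subject of "waited", so the gap sits immediately after word 7 ("thought").
Base order: John had said that Owen thought who waited.

7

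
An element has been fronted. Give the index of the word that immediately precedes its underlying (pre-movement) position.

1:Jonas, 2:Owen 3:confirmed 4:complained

The displaced element is "Jonas" (word 1).
It is linked across 1 clause boundary (Ø).
It functions as the subject of "complained", so the gap sits immediately after word 3 ("confirmed").
Base order: Owen confirmed that Jonas complained.

3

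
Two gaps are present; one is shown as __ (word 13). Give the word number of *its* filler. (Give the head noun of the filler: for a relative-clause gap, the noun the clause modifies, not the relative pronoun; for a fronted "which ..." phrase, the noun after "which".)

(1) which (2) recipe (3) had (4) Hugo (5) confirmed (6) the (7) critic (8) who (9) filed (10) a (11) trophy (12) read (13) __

The marked gap is the direct object of "read".
Its filler is the fronted wh-phrase "which recipe", at word 2.
(The other dependency links word 7 to a gap after word 8.)

2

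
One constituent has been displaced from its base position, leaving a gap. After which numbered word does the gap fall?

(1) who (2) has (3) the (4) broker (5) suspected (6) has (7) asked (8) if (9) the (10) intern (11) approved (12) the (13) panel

The displaced element is "who" (word 1).
It is linked across 1 clause boundary (Ø).
It functions as the subject of "asked", so the gap sits immediately after word 5 ("suspected").
Base order: The broker has suspected that who has asked if the intern approved the panel.

5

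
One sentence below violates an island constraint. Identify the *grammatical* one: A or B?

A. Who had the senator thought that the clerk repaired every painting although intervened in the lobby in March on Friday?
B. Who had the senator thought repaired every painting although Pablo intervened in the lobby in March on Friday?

B

In A, the wh-phrase is extracted from inside an adjunct island (introduced by "although"), which blocks movement.
In B, the extraction path crosses only that-complement boundaries, which are transparent.
So B is grammatical.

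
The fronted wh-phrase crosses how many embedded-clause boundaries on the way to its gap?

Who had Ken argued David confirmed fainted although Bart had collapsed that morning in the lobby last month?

"who" is extracted from the subject of "fainted".
Boundaries crossed, outermost first: [Ø], [Ø] — 2 in total.

2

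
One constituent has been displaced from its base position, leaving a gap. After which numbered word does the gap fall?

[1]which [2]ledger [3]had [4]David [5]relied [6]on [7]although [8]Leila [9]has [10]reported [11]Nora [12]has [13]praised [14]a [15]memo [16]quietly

The displaced element is "which ledger" (word 2).
It functions as the object of the preposition "on" of "relied", so the gap sits immediately after word 6 ("on").
Base order: David had relied on which ledger although Leila has reported Nora has praised a memo quietly.

6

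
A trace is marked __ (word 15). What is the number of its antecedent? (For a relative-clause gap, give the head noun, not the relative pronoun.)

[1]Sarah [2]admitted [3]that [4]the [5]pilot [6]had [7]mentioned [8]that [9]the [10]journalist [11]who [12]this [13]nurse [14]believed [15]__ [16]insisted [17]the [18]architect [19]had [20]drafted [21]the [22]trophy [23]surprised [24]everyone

The gap at 15 is the subject of "insisted", inside a relative clause.
The relative pronoun is "who" (word 11); it is bound by the head noun immediately before it.
Its filler is the head noun "journalist", at word 10.

10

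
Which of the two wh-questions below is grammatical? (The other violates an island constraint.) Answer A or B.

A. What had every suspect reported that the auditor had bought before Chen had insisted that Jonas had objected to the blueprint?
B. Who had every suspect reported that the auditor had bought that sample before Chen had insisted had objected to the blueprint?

A

In B, the wh-phrase is extracted from inside an adjunct island (introduced by "before"), which blocks movement.
In A, the extraction path crosses only that-complement boundaries, which are transparent.
So A is grammatical.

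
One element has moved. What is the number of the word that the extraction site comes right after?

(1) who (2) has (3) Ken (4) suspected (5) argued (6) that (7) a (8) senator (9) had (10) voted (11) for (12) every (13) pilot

The displaced element is "who" (word 1).
It is linked across 1 clause boundary (Ø).
It functions as the subject of "argued", so the gap sits immediately after word 4 ("suspected").
Base order: Ken has suspected that who argued that a senator had voted for every pilot.

4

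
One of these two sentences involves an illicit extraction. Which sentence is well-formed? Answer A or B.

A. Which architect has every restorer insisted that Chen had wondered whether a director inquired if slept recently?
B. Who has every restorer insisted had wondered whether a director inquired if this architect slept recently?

B

In A, the wh-phrase is extracted from inside a wh-island (introduced by "whether"), which blocks movement.
In B, the extraction path crosses only that-complement boundaries, which are transparent.
So B is grammatical.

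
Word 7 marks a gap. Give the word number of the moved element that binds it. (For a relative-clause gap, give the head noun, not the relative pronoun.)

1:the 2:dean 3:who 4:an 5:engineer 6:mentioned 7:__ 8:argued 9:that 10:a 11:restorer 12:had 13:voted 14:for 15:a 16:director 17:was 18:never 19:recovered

The gap at 7 is the subject of "argued", inside a relative clause.
The relative pronoun is "who" (word 3); it is bound by the head noun immediately before it.
Its filler is the head noun "dean", at word 2.

2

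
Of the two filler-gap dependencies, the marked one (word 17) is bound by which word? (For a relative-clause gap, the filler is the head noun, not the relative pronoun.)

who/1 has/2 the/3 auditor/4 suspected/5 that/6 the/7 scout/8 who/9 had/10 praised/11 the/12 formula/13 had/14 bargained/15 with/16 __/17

The marked gap is the object of the preposition "with" of "bargained".
Its filler is the fronted wh-phrase "who", at word 1.
(The other dependency links word 8 to a gap after word 9.)

1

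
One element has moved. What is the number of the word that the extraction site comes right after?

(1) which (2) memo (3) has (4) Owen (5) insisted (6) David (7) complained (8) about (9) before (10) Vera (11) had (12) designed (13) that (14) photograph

The displaced element is "which memo" (word 2).
It is linked across 1 clause boundary (Ø).
It functions as the object of the preposition "about" of "complained", so the gap sits immediately after word 8 ("about").
Base order: Owen has insisted David complained about which memo before Vera had designed that photograph.

8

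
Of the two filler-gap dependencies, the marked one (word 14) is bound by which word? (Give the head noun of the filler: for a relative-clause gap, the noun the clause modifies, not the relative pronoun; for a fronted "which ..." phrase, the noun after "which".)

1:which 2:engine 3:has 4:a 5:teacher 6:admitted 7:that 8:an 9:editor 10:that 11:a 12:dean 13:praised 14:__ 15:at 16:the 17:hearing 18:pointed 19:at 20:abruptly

9

The marked gap is inside the relative clause, the direct object of "praised".
Its filler is the head noun "editor" (via "that"), at word 9.
(The other dependency links word 2 to a gap after word 19.)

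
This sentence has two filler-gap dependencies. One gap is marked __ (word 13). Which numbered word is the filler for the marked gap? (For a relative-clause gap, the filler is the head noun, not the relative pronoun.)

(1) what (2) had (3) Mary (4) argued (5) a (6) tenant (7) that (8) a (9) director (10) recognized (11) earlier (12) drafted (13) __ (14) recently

The marked gap is the direct object of "drafted".
Its filler is the fronted wh-phrase "what", at word 1.
(The other dependency links word 6 to a gap after word 10.)

1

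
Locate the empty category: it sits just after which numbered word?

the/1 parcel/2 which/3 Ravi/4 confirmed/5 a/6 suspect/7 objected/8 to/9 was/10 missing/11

9

The displaced element is "the parcel" (word 2).
It is linked across 1 clause boundary (Ø).
It functions as the object of the preposition "to" of "objected", so the gap sits immediately after word 9 ("to").
Base order: Ravi confirmed a suspect objected to the parcel.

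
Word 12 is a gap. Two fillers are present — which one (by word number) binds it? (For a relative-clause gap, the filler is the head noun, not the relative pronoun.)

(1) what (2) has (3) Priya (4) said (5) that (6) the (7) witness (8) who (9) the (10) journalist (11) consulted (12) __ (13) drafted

The marked gap is inside the relative clause, the direct object of "consulted".
Its filler is the head noun "witness" (via "who"), at word 7.
(The other dependency links word 1 to a gap after word 13.)

7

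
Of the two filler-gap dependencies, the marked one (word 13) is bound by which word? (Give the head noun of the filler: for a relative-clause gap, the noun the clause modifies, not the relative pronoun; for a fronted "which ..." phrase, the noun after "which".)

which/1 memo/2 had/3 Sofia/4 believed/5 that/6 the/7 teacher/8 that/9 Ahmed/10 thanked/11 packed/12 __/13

The marked gap is the direct object of "packed".
Its filler is the fronted wh-phrase "which memo", at word 2.
(The other dependency links word 8 to a gap after word 11.)

2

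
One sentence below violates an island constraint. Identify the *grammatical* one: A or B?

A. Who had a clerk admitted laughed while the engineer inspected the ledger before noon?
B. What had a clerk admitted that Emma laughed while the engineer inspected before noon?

In B, the wh-phrase is extracted from inside an adjunct island (introduced by "while"), which blocks movement.
In A, the extraction path crosses only that-complement boundaries, which are transparent.
So A is grammatical.

A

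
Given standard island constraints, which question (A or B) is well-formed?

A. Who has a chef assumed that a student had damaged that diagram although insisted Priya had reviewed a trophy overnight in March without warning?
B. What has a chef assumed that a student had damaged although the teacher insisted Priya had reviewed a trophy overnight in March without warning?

In A, the wh-phrase is extracted from inside an adjunct island (introduced by "although"), which blocks movement.
In B, the extraction path crosses only that-complement boundaries, which are transparent.
So B is grammatical.

B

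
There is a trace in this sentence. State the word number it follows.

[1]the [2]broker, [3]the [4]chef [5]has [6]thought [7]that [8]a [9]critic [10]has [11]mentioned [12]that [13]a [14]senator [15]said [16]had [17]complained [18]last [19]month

The displaced element is "the broker" (word 2).
It is linked across 3 clause boundaries (that → that → Ø).
It functions as the subject of "complained", so the gap sits immediately after word 15 ("said").
Base order: The chef has thought that a critic has mentioned that a senator said that the broker had complained last month.

15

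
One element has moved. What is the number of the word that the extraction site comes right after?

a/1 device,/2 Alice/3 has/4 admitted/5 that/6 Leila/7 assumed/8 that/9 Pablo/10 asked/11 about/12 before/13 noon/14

The displaced element is "a device" (word 2).
It is linked across 2 clause boundaries (that → that).
It functions as the object of the preposition "about" of "asked", so the gap sits immediately after word 12 ("about").
Base order: Alice has admitted that Leila assumed that Pablo asked about a device before noon.

12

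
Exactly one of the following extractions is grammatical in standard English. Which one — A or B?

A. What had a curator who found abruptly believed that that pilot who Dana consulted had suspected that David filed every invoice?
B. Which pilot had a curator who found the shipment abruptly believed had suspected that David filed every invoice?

In A, the wh-phrase is extracted from inside a complex-NP island (relative clause) (introduced by "who"), which blocks movement.
In B, the extraction path crosses only that-complement boundaries, which are transparent.
So B is grammatical.

B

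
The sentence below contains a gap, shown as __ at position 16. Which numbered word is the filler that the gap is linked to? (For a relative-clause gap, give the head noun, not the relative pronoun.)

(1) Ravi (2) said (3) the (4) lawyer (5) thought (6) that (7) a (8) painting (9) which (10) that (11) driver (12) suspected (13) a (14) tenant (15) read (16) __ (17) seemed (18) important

The gap at 16 is the object of "read", inside a relative clause.
The relative pronoun is "which" (word 9); it is bound by the head noun immediately before it.
Its filler is the head noun "painting", at word 8.

8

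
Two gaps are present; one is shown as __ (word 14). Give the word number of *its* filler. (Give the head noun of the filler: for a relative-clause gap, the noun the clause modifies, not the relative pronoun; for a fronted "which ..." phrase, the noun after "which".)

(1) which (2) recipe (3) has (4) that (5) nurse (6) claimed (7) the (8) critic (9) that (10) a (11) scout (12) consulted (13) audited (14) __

The marked gap is the direct object of "audited".
Its filler is the fronted wh-phrase "which recipe", at word 2.
(The other dependency links word 8 to a gap after word 12.)

2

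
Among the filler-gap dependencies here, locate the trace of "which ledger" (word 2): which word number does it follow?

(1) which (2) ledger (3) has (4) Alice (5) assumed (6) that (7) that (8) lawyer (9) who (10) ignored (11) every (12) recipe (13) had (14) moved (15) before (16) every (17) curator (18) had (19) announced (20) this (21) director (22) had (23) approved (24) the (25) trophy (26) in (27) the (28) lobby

The displaced element is "which ledger" (word 2).
It is linked across 1 clause boundary (that).
It functions as the direct object of "moved", so the gap sits immediately after word 14 ("moved").
Base order: Alice has assumed that that lawyer who ignored every recipe had moved which ledger before every curator had announced this director had approved the trophy in the lobby.

14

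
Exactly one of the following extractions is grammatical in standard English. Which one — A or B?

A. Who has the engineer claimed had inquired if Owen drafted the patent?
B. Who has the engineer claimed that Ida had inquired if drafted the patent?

In B, the wh-phrase is extracted from inside a wh-island (introduced by "if"), which blocks movement.
In A, the extraction path crosses only that-complement boundaries, which are transparent.
So A is grammatical.

A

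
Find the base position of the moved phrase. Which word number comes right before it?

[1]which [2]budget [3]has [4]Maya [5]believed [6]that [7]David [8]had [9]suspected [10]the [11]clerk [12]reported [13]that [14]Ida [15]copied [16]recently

The displaced element is "which budget" (word 2).
It is linked across 3 clause boundaries (that → Ø → that).
It functions as the direct object of "copied", so the gap sits immediately after word 15 ("copied").
Base order: Maya has believed that David had suspected the clerk reported that Ida copied which budget recently.

15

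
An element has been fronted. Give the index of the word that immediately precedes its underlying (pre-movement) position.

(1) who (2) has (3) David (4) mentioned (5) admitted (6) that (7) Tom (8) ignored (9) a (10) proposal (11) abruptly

The displaced element is "who" (word 1).
It is linked across 1 clause boundary (Ø).
It functions as the subject of "admitted", so the gap sits immediately after word 4 ("mentioned").
Base order: David has mentioned that who admitted that Tom ignored a proposal abruptly.

4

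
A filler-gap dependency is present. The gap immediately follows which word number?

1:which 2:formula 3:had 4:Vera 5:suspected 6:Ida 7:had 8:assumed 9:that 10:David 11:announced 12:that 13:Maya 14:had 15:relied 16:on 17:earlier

16

The displaced element is "which formula" (word 2).
It is linked across 3 clause boundaries (Ø → that → that).
It functions as the object of the preposition "on" of "relied", so the gap sits immediately after word 16 ("on").
Base order: Vera had suspected Ida had assumed that David announced that Maya had relied on which formula earlier.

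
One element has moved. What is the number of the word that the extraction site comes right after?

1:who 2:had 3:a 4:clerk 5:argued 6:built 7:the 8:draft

5

The displaced element is "who" (word 1).
It is linked across 1 clause boundary (Ø).
It functions as the subject of "built", so the gap sits immediately after word 5 ("argued").
Base order: A clerk had argued that who built the draft.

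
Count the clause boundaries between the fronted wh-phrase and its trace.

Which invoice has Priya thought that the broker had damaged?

"which invoice" is extracted from the object of "damaged".
Boundaries crossed, outermost first: [that] — 1 in total.

1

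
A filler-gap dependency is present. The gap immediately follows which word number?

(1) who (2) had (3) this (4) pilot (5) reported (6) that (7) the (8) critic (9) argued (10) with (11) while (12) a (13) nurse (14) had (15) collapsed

10

The displaced element is "who" (word 1).
It is linked across 1 clause boundary (that).
It functions as the object of the preposition "with" of "argued", so the gap sits immediately after word 10 ("with").
Base order: This pilot had reported that the critic argued with who while a nurse had collapsed.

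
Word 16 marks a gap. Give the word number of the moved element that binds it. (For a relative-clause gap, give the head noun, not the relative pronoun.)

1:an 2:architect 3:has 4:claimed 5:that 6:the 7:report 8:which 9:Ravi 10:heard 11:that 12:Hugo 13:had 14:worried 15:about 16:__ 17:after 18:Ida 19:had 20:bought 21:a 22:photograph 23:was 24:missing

The gap at 16 is the prepositional object of "worried", inside a relative clause.
The relative pronoun is "which" (word 8); it is bound by the head noun immediately before it.
Its filler is the head noun "report", at word 7.

7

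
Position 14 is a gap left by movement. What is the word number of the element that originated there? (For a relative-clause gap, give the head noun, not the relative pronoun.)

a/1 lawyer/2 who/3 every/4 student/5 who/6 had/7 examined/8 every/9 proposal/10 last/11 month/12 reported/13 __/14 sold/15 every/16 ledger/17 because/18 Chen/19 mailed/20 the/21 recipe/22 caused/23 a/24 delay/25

The gap at 14 is the subject of "sold", inside a relative clause.
The relative pronoun is "who" (word 3); it is bound by the head noun immediately before it.
Its filler is the head noun "lawyer", at word 2.

2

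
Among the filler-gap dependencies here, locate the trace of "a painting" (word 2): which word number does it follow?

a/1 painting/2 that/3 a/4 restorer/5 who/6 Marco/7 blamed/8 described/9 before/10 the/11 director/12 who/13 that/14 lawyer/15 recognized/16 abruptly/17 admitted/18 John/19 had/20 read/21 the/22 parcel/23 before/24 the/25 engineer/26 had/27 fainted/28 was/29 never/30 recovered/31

The displaced element is "a painting" (word 2).
It functions as the direct object of "described", so the gap sits immediately after word 9 ("described").
Base order: A restorer who Marco blamed described a painting before the director who that lawyer recognized abruptly admitted John had read the parcel before the engineer had fainted.

9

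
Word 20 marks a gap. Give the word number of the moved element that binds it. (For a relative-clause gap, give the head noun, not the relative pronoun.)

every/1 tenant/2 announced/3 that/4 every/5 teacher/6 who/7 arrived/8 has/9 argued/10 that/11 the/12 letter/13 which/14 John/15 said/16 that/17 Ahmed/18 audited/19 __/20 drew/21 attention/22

The gap at 20 is the object of "audited", inside a relative clause.
The relative pronoun is "which" (word 14); it is bound by the head noun immediately before it.
Its filler is the head noun "letter", at word 13.

13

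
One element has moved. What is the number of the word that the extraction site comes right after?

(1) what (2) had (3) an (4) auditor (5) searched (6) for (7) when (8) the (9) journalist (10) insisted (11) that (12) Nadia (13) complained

6

The displaced element is "what" (word 1).
It functions as the object of the preposition "for" of "searched", so the gap sits immediately after word 6 ("for").
Base order: An auditor had searched for what when the journalist insisted that Nadia complained.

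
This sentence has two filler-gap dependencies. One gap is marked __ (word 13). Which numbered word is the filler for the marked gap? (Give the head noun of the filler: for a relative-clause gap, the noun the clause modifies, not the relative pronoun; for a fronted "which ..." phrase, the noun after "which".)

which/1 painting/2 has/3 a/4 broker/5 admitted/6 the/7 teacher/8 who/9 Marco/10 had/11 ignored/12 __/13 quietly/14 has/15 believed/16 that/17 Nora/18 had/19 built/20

The marked gap is inside the relative clause, the direct object of "ignored".
Its filler is the head noun "teacher" (via "who"), at word 8.
(The other dependency links word 2 to a gap after word 20.)

8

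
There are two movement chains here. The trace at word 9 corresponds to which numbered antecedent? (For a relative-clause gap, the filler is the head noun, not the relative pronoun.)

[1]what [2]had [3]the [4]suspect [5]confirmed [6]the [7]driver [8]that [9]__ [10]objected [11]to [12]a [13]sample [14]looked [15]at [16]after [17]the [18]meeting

The marked gap is inside the relative clause, the subject of "objected".
Its filler is the head noun "driver" (via "that"), at word 7.
(The other dependency links word 1 to a gap after word 15.)

7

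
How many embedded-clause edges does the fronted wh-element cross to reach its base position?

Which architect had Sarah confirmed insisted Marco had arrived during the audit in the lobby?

1

"which architect" is extracted from the subject of "insisted".
Boundaries crossed, outermost first: [Ø] — 1 in total.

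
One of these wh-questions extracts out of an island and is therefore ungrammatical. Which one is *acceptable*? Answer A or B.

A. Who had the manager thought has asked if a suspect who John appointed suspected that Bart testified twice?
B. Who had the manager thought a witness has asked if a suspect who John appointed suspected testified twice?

A

In B, the wh-phrase is extracted from inside a wh-island (introduced by "if"), which blocks movement.
In A, the extraction path crosses only that-complement boundaries, which are transparent.
So A is grammatical.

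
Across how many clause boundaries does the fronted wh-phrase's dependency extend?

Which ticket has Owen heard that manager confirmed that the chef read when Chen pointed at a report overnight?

"which ticket" is extracted from the object of "read".
Boundaries crossed, outermost first: [Ø], [that] — 2 in total.

2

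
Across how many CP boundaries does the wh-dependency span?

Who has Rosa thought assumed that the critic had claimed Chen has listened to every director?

"who" is extracted from the subject of "assumed".
Boundaries crossed, outermost first: [Ø] — 1 in total.

1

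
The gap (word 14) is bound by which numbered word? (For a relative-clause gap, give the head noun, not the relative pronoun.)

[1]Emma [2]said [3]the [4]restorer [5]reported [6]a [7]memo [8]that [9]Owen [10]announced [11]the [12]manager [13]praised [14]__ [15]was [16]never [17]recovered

The gap at 14 is the object of "praised", inside a relative clause.
The relative pronoun is "that" (word 8); it is bound by the head noun immediately before it.
Its filler is the head noun "memo", at word 7.

7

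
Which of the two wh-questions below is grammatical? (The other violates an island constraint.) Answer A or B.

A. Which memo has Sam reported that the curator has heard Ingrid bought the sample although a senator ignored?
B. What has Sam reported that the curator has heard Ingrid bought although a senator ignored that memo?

In A, the wh-phrase is extracted from inside an adjunct island (introduced by "although"), which blocks movement.
In B, the extraction path crosses only that-complement boundaries, which are transparent.
So B is grammatical.

B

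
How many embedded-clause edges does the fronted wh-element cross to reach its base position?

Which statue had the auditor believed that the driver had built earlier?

1

"which statue" is extracted from the object of "built".
Boundaries crossed, outermost first: [that] — 1 in total.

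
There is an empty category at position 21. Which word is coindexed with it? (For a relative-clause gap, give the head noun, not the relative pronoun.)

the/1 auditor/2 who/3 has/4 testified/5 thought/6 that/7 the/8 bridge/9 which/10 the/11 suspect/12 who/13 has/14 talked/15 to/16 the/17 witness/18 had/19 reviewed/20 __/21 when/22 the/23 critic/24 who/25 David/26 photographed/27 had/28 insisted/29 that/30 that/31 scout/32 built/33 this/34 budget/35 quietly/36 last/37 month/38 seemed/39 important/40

The gap at 21 is the object of "reviewed", inside a relative clause.
The relative pronoun is "which" (word 10); it is bound by the head noun immediately before it.
Its filler is the head noun "bridge", at word 9.

9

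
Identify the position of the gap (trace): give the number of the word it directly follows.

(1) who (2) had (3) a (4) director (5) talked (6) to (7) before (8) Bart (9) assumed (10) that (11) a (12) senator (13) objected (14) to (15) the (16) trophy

6

The displaced element is "who" (word 1).
It functions as the object of the preposition "to" of "talked", so the gap sits immediately after word 6 ("to").
Base order: A director had talked to who before Bart assumed that a senator objected to the trophy.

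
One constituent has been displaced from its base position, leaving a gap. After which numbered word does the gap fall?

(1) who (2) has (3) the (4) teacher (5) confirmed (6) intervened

The displaced element is "who" (word 1).
It is linked across 1 clause boundary (Ø).
It functions as the subject of "intervened", so the gap sits immediately after word 5 ("confirmed").
Base order: The teacher has confirmed that who intervened.

5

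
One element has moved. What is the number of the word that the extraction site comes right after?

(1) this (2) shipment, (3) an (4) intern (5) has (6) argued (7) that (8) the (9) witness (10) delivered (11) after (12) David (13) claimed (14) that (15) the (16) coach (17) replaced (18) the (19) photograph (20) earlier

10

The displaced element is "this shipment" (word 2).
It is linked across 1 clause boundary (that).
It functions as the direct object of "delivered", so the gap sits immediately after word 10 ("delivered").
Base order: An intern has argued that the witness delivered this shipment after David claimed that the coach replaced the photograph earlier.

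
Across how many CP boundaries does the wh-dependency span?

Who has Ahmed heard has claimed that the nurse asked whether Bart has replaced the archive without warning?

"who" is extracted from the subject of "claimed".
Boundaries crossed, outermost first: [Ø] — 1 in total.

1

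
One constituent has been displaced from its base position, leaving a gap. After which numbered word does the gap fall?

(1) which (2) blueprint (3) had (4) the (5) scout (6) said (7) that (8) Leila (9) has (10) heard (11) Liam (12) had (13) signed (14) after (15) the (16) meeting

13

The displaced element is "which blueprint" (word 2).
It is linked across 2 clause boundaries (that → Ø).
It functions as the direct object of "signed", so the gap sits immediately after word 13 ("signed").
Base order: The scout had said that Leila has heard Liam had signed which blueprint after the meeting.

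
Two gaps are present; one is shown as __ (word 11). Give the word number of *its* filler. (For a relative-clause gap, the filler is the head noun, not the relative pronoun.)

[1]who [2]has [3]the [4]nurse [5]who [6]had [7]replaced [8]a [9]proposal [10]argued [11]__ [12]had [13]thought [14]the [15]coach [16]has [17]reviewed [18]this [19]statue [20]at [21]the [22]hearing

The marked gap is the subject of "thought".
Its filler is the fronted wh-phrase "who", at word 1.
(The other dependency links word 4 to a gap after word 5.)

1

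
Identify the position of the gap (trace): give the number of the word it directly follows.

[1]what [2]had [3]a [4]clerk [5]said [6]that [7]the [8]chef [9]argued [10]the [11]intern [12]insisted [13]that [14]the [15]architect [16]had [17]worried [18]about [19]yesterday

The displaced element is "what" (word 1).
It is linked across 3 clause boundaries (that → Ø → that).
It functions as the object of the preposition "about" of "worried", so the gap sits immediately after word 18 ("about").
Base order: A clerk had said that the chef argued the intern insisted that the architect had worried about what yesterday.

18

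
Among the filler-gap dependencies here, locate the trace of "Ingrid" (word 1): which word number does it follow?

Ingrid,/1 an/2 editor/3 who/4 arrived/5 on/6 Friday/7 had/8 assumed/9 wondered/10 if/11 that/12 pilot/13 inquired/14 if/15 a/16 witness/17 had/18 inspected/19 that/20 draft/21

The displaced element is "Ingrid" (word 1).
It is linked across 1 clause boundary (Ø).
It functions as the subject of "wondered", so the gap sits immediately after word 9 ("assumed").
Base order: An editor who arrived on Friday had assumed that Ingrid wondered if that pilot inquired if a witness had inspected that draft.

9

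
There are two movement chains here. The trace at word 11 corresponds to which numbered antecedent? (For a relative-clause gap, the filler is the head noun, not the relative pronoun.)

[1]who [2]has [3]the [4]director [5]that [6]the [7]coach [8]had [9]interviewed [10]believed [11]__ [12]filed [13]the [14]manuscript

The marked gap is the subject of "filed".
Its filler is the fronted wh-phrase "who", at word 1.
(The other dependency links word 4 to a gap after word 9.)

1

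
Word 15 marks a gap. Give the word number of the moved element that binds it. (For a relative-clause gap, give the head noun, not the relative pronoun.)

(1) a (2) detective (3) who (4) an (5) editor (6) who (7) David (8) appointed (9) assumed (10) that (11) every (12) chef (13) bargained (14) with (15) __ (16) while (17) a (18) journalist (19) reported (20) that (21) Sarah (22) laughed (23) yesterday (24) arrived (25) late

2

The gap at 15 is the prepositional object of "bargained", inside a relative clause.
The relative pronoun is "who" (word 3); it is bound by the head noun immediately before it.
Its filler is the head noun "detective", at word 2.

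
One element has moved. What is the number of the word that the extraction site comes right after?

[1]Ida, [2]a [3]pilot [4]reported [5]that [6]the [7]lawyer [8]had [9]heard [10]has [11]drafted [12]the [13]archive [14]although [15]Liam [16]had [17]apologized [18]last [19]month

9

The displaced element is "Ida" (word 1).
It is linked across 2 clause boundaries (that → Ø).
It functions as the subject of "drafted", so the gap sits immediately after word 9 ("heard").
Base order: A pilot reported that the lawyer had heard that Ida has drafted the archive although Liam had apologized last month.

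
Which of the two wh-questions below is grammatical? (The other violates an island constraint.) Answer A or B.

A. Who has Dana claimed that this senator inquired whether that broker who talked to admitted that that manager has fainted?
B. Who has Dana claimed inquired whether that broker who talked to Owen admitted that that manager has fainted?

B

In A, the wh-phrase is extracted from inside a wh-island (introduced by "whether"), which blocks movement.
In B, the extraction path crosses only that-complement boundaries, which are transparent.
So B is grammatical.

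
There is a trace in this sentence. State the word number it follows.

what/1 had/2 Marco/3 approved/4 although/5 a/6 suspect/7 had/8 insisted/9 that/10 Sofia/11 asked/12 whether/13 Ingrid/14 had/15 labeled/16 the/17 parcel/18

The displaced element is "what" (word 1).
It functions as the direct object of "approved", so the gap sits immediately after word 4 ("approved").
Base order: Marco had approved what although a suspect had insisted that Sofia asked whether Ingrid had labeled the parcel.

4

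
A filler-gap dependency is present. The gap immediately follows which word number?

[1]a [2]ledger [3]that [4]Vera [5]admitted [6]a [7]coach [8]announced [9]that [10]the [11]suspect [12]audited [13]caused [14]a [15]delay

The displaced element is "a ledger" (word 2).
It is linked across 2 clause boundaries (Ø → that).
It functions as the direct object of "audited", so the gap sits immediately after word 12 ("audited").
Base order: Vera admitted a coach announced that the suspect audited a ledger.

12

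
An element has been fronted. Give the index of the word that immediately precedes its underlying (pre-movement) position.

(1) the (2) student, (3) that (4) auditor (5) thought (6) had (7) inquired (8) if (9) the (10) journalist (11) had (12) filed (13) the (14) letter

The displaced element is "the student" (word 2).
It is linked across 1 clause boundary (Ø).
It functions as the subject of "inquired", so the gap sits immediately after word 5 ("thought").
Base order: That auditor thought that the student had inquired if the journalist had filed the letter.

5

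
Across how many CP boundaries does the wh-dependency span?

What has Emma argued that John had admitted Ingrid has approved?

"what" is extracted from the object of "approved".
Boundaries crossed, outermost first: [that], [Ø] — 2 in total.

2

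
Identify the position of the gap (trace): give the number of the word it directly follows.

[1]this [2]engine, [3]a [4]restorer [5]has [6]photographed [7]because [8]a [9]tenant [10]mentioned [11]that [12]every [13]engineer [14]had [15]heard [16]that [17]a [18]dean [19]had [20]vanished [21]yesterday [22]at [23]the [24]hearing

6

The displaced element is "this engine" (word 2).
It functions as the direct object of "photographed", so the gap sits immediately after word 6 ("photographed").
Base order: A restorer has photographed this engine because a tenant mentioned that every engineer had heard that a dean had vanished yesterday at the hearing.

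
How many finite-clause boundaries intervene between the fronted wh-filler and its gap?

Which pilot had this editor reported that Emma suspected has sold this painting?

2

"which pilot" is extracted from the subject of "sold".
Boundaries crossed, outermost first: [that], [Ø] — 2 in total.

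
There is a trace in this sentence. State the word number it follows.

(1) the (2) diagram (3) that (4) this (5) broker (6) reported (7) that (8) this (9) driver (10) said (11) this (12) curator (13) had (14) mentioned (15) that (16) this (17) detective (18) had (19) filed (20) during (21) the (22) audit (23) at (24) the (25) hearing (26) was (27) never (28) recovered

The displaced element is "the diagram" (word 2).
It is linked across 3 clause boundaries (that → Ø → that).
It functions as the direct object of "filed", so the gap sits immediately after word 19 ("filed").
Base order: This broker reported that this driver said this curator had mentioned that this detective had filed the diagram during the audit at the hearing.

19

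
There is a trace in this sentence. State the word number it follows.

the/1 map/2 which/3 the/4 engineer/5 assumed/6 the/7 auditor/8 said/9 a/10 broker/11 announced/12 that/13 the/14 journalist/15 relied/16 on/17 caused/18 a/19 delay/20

The displaced element is "the map" (word 2).
It is linked across 3 clause boundaries (Ø → Ø → that).
It functions as the object of the preposition "on" of "relied", so the gap sits immediately after word 17 ("on").
Base order: The engineer assumed the auditor said a broker announced that the journalist relied on the map.

17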